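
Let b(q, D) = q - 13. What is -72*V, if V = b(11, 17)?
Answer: 144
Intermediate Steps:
b(q, D) = -13 + q
V = -2 (V = -13 + 11 = -2)
-72*V = -72*(-2) = 144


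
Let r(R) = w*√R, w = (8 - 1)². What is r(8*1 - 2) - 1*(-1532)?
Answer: 1532 + 49*√6 ≈ 1652.0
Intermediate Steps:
w = 49 (w = 7² = 49)
r(R) = 49*√R
r(8*1 - 2) - 1*(-1532) = 49*√(8*1 - 2) - 1*(-1532) = 49*√(8 - 2) + 1532 = 49*√6 + 1532 = 1532 + 49*√6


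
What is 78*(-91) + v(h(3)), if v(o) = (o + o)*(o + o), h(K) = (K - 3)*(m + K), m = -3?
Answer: -7098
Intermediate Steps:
h(K) = (-3 + K)² (h(K) = (K - 3)*(-3 + K) = (-3 + K)*(-3 + K) = (-3 + K)²)
v(o) = 4*o² (v(o) = (2*o)*(2*o) = 4*o²)
78*(-91) + v(h(3)) = 78*(-91) + 4*(9 + 3² - 6*3)² = -7098 + 4*(9 + 9 - 18)² = -7098 + 4*0² = -7098 + 4*0 = -7098 + 0 = -7098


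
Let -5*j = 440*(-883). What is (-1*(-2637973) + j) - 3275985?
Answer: -560308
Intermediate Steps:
j = 77704 (j = -88*(-883) = -⅕*(-388520) = 77704)
(-1*(-2637973) + j) - 3275985 = (-1*(-2637973) + 77704) - 3275985 = (2637973 + 77704) - 3275985 = 2715677 - 3275985 = -560308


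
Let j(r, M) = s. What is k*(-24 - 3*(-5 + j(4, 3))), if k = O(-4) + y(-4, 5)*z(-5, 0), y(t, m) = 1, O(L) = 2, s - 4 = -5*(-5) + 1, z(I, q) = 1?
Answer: -297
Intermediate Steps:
s = 30 (s = 4 + (-5*(-5) + 1) = 4 + (25 + 1) = 4 + 26 = 30)
j(r, M) = 30
k = 3 (k = 2 + 1*1 = 2 + 1 = 3)
k*(-24 - 3*(-5 + j(4, 3))) = 3*(-24 - 3*(-5 + 30)) = 3*(-24 - 3*25) = 3*(-24 - 75) = 3*(-99) = -297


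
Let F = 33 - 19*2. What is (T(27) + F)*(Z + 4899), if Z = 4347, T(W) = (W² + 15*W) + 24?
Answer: 10660638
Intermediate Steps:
T(W) = 24 + W² + 15*W
F = -5 (F = 33 - 38 = -5)
(T(27) + F)*(Z + 4899) = ((24 + 27² + 15*27) - 5)*(4347 + 4899) = ((24 + 729 + 405) - 5)*9246 = (1158 - 5)*9246 = 1153*9246 = 10660638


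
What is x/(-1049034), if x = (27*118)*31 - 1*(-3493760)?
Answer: -256609/74931 ≈ -3.4246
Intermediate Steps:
x = 3592526 (x = 3186*31 + 3493760 = 98766 + 3493760 = 3592526)
x/(-1049034) = 3592526/(-1049034) = 3592526*(-1/1049034) = -256609/74931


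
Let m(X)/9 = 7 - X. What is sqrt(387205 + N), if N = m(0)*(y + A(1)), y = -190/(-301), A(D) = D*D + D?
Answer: sqrt(716248549)/43 ≈ 622.39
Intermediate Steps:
A(D) = D + D**2 (A(D) = D**2 + D = D + D**2)
y = 190/301 (y = -190*(-1/301) = 190/301 ≈ 0.63123)
m(X) = 63 - 9*X (m(X) = 9*(7 - X) = 63 - 9*X)
N = 7128/43 (N = (63 - 9*0)*(190/301 + 1*(1 + 1)) = (63 + 0)*(190/301 + 1*2) = 63*(190/301 + 2) = 63*(792/301) = 7128/43 ≈ 165.77)
sqrt(387205 + N) = sqrt(387205 + 7128/43) = sqrt(16656943/43) = sqrt(716248549)/43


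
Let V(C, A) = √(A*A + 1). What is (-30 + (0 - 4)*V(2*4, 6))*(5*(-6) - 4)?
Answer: 1020 + 136*√37 ≈ 1847.3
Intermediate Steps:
V(C, A) = √(1 + A²) (V(C, A) = √(A² + 1) = √(1 + A²))
(-30 + (0 - 4)*V(2*4, 6))*(5*(-6) - 4) = (-30 + (0 - 4)*√(1 + 6²))*(5*(-6) - 4) = (-30 - 4*√(1 + 36))*(-30 - 4) = (-30 - 4*√37)*(-34) = 1020 + 136*√37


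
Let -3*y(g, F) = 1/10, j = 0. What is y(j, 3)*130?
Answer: -13/3 ≈ -4.3333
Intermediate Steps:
y(g, F) = -1/30 (y(g, F) = -⅓/10 = -⅓*⅒ = -1/30)
y(j, 3)*130 = -1/30*130 = -13/3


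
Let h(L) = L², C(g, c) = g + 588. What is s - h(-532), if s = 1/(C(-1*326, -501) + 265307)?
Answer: -75162400655/265569 ≈ -2.8302e+5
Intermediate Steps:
C(g, c) = 588 + g
s = 1/265569 (s = 1/((588 - 1*326) + 265307) = 1/((588 - 326) + 265307) = 1/(262 + 265307) = 1/265569 ≈ 3.7655e-6)
s - h(-532) = 1/265569 - 1*(-532)² = 1/265569 - 1*283024 = 1/265569 - 283024 = -75162400655/265569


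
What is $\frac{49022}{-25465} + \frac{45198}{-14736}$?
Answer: $- \frac{312225877}{62542040} \approx -4.9923$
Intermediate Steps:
$\frac{49022}{-25465} + \frac{45198}{-14736} = 49022 \left(- \frac{1}{25465}\right) + 45198 \left(- \frac{1}{14736}\right) = - \frac{49022}{25465} - \frac{7533}{2456} = - \frac{312225877}{62542040}$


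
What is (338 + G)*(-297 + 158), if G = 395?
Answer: -101887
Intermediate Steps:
(338 + G)*(-297 + 158) = (338 + 395)*(-297 + 158) = 733*(-139) = -101887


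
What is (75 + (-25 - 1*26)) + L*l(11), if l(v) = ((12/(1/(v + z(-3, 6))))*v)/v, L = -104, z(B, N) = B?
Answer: -9960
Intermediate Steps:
l(v) = -36 + 12*v (l(v) = ((12/(1/(v - 3)))*v)/v = ((12/(1/(-3 + v)))*v)/v = ((12*(-3 + v))*v)/v = ((-36 + 12*v)*v)/v = (v*(-36 + 12*v))/v = -36 + 12*v)
(75 + (-25 - 1*26)) + L*l(11) = (75 + (-25 - 1*26)) - 104*(-36 + 12*11) = (75 + (-25 - 26)) - 104*(-36 + 132) = (75 - 51) - 104*96 = 24 - 9984 = -9960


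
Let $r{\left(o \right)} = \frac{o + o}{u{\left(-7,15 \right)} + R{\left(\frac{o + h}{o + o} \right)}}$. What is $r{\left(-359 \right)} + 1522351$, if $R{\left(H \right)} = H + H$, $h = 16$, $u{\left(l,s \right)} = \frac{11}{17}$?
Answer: $\frac{7442105413}{4890} \approx 1.5219 \cdot 10^{6}$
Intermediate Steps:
$u{\left(l,s \right)} = \frac{11}{17}$ ($u{\left(l,s \right)} = 11 \cdot \frac{1}{17} = \frac{11}{17}$)
$R{\left(H \right)} = 2 H$
$r{\left(o \right)} = \frac{2 o}{\frac{11}{17} + \frac{16 + o}{o}}$ ($r{\left(o \right)} = \frac{o + o}{\frac{11}{17} + 2 \frac{o + 16}{o + o}} = \frac{2 o}{\frac{11}{17} + 2 \frac{16 + o}{2 o}} = \frac{2 o}{\frac{11}{17} + \frac{16 + o}{o}}$)
$r{\left(-359 \right)} + 1522351 = \frac{17 \left(-359\right)^{2}}{2 \left(68 + 7 \left(-359\right)\right)} + 1522351 = \frac{17}{2} \cdot 128881 \frac{1}{68 - 2513} + 1522351 = \frac{17}{2} \cdot 128881 \frac{1}{-2445} + 1522351 = \frac{17}{2} \cdot 128881 \left(- \frac{1}{2445}\right) + 1522351 = - \frac{2190977}{4890} + 1522351 = \frac{7442105413}{4890}$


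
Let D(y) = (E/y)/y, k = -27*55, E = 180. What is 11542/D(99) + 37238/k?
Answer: 1866457367/2970 ≈ 6.2844e+5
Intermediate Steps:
k = -1485
D(y) = 180/y² (D(y) = (180/y)/y = 180/y²)
11542/D(99) + 37238/k = 11542/((180/99²)) + 37238/(-1485) = 11542/((180*(1/9801))) + 37238*(-1/1485) = 11542/(20/1089) - 37238/1485 = 11542*(1089/20) - 37238/1485 = 6284619/10 - 37238/1485 = 1866457367/2970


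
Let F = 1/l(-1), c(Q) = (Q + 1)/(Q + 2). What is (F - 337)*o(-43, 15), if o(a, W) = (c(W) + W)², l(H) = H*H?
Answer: -24676176/289 ≈ -85385.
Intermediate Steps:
l(H) = H²
c(Q) = (1 + Q)/(2 + Q)
o(a, W) = (W + (1 + W)/(2 + W))² (o(a, W) = ((1 + W)/(2 + W) + W)² = (W + (1 + W)/(2 + W))²)
F = 1 (F = 1/((-1)²) = 1/1 = 1)
(F - 337)*o(-43, 15) = (1 - 337)*((1 + 15 + 15*(2 + 15))²/(2 + 15)²) = -336*(1 + 15 + 15*17)²/17² = -336*(1 + 15 + 255)²/289 = -336*271²/289 = -336*73441/289 = -24676176/289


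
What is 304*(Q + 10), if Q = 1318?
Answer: 403712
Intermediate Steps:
304*(Q + 10) = 304*(1318 + 10) = 304*1328 = 403712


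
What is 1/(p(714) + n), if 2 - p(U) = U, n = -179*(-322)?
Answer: 1/56926 ≈ 1.7567e-5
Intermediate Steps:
n = 57638
p(U) = 2 - U
1/(p(714) + n) = 1/((2 - 1*714) + 57638) = 1/((2 - 714) + 57638) = 1/(-712 + 57638) = 1/56926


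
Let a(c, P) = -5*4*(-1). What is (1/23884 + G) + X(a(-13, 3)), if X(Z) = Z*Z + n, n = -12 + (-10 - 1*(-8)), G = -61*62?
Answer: -81110063/23884 ≈ -3396.0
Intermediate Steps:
a(c, P) = 20 (a(c, P) = -20*(-1) = 20)
G = -3782
n = -14 (n = -12 + (-10 + 8) = -12 - 2 = -14)
X(Z) = -14 + Z² (X(Z) = Z*Z - 14 = Z² - 14 = -14 + Z²)
(1/23884 + G) + X(a(-13, 3)) = (1/23884 - 3782) + (-14 + 20²) = (1/23884 - 3782) + (-14 + 400) = -90329287/23884 + 386 = -81110063/23884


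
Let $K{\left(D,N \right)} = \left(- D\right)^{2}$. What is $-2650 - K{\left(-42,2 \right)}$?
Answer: $-4414$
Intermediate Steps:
$K{\left(D,N \right)} = D^{2}$
$-2650 - K{\left(-42,2 \right)} = -2650 - \left(-42\right)^{2} = -2650 - 1764 = -4414$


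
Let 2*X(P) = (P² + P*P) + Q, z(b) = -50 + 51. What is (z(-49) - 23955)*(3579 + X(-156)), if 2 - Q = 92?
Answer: -667597980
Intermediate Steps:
Q = -90 (Q = 2 - 1*92 = 2 - 92 = -90)
z(b) = 1
X(P) = -45 + P² (X(P) = ((P² + P*P) - 90)/2 = ((P² + P²) - 90)/2 = (2*P² - 90)/2 = (-90 + 2*P²)/2 = -45 + P²)
(z(-49) - 23955)*(3579 + X(-156)) = (1 - 23955)*(3579 + (-45 + (-156)²)) = -23954*(3579 + (-45 + 24336)) = -23954*(3579 + 24291) = -23954*27870 = -667597980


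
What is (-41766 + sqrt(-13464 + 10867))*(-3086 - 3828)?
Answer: 288770124 - 48398*I*sqrt(53) ≈ 2.8877e+8 - 3.5234e+5*I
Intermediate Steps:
(-41766 + sqrt(-13464 + 10867))*(-3086 - 3828) = (-41766 + sqrt(-2597))*(-6914) = (-41766 + 7*I*sqrt(53))*(-6914) = 288770124 - 48398*I*sqrt(53)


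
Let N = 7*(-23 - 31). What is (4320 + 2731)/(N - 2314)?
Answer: -7051/2692 ≈ -2.6192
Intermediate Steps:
N = -378 (N = 7*(-54) = -378)
(4320 + 2731)/(N - 2314) = (4320 + 2731)/(-378 - 2314) = 7051/(-2692) = 7051*(-1/2692) = -7051/2692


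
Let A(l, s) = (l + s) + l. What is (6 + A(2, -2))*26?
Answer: 208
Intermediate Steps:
A(l, s) = s + 2*l
(6 + A(2, -2))*26 = (6 + (-2 + 2*2))*26 = (6 + (-2 + 4))*26 = (6 + 2)*26 = 8*26 = 208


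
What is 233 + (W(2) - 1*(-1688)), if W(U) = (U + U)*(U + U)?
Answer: 1937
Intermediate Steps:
W(U) = 4*U² (W(U) = (2*U)*(2*U) = 4*U²)
233 + (W(2) - 1*(-1688)) = 233 + (4*2² - 1*(-1688)) = 233 + (4*4 + 1688) = 233 + (16 + 1688) = 233 + 1704 = 1937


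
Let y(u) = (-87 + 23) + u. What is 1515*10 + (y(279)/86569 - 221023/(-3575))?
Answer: 427983614542/28134925 ≈ 15212.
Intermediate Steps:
y(u) = -64 + u
1515*10 + (y(279)/86569 - 221023/(-3575)) = 1515*10 + ((-64 + 279)/86569 - 221023/(-3575)) = 15150 + (215*(1/86569) - 221023*(-1/3575)) = 15150 + (215/86569 + 20093/325) = 15150 + 1739500792/28134925 = 427983614542/28134925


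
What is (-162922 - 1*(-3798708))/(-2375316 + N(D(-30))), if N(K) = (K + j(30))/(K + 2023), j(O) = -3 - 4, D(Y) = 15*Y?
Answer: -5719091378/3736372525 ≈ -1.5307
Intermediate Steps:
j(O) = -7
N(K) = (-7 + K)/(2023 + K) (N(K) = (K - 7)/(K + 2023) = (-7 + K)/(2023 + K))
(-162922 - 1*(-3798708))/(-2375316 + N(D(-30))) = (-162922 - 1*(-3798708))/(-2375316 + (-7 + 15*(-30))/(2023 + 15*(-30))) = (-162922 + 3798708)/(-2375316 + (-7 - 450)/(2023 - 450)) = 3635786/(-2375316 - 457/1573) = 3635786/(-3736372525/1573) = 3635786*(-1573/3736372525) = -5719091378/3736372525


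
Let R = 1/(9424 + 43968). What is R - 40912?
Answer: -2184373503/53392 ≈ -40912.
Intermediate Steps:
R = 1/53392 ≈ 1.8729e-5
R - 40912 = 1/53392 - 40912 = -2184373503/53392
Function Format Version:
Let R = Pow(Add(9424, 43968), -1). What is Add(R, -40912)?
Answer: Rational(-2184373503, 53392) ≈ -40912.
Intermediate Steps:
R = Rational(1, 53392) (R = Pow(53392, -1) = Rational(1, 53392) ≈ 1.8729e-5)
Add(R, -40912) = Add(Rational(1, 53392), -40912) = Rational(-2184373503, 53392)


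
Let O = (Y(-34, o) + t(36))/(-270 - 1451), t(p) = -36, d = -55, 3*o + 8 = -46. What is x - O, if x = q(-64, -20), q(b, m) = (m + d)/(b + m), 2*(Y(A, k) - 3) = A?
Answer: 41625/48188 ≈ 0.86380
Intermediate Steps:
o = -18 (o = -8/3 + (⅓)*(-46) = -8/3 - 46/3 = -18)
Y(A, k) = 3 + A/2
q(b, m) = (-55 + m)/(b + m) (q(b, m) = (m - 55)/(b + m) = (-55 + m)/(b + m))
x = 25/28 (x = (-55 - 20)/(-64 - 20) = -75/(-84) = -1/84*(-75) = 25/28 ≈ 0.89286)
O = 50/1721 (O = ((3 + (½)*(-34)) - 36)/(-270 - 1451) = ((3 - 17) - 36)/(-1721) = (-14 - 36)*(-1/1721) = -50*(-1/1721) = 50/1721 ≈ 0.029053)
x - O = 25/28 - 1*50/1721 = 25/28 - 50/1721 = 41625/48188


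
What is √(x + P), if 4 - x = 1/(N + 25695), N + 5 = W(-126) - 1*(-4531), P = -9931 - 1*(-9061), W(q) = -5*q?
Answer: I*√824245148917/30851 ≈ 29.428*I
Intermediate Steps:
P = -870 (P = -9931 + 9061 = -870)
N = 5156 (N = -5 + (-5*(-126) - 1*(-4531)) = -5 + (630 + 4531) = -5 + 5161 = 5156)
x = 123403/30851 (x = 4 - 1/(5156 + 25695) = 4 - 1/30851 = 123403/30851 ≈ 4.0000)
√(x + P) = √(123403/30851 - 870) = √(-26716967/30851) = I*√824245148917/30851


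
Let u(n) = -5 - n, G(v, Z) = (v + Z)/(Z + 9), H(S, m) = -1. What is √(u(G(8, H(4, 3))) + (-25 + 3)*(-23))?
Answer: √8002/4 ≈ 22.363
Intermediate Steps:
G(v, Z) = (Z + v)/(9 + Z)
√(u(G(8, H(4, 3))) + (-25 + 3)*(-23)) = √((-5 - (-1 + 8)/(9 - 1)) + (-25 + 3)*(-23)) = √((-5 - 7/8) - 22*(-23)) = √((-5 - 7/8) + 506) = √(-47/8 + 506) = √(4001/8) = √8002/4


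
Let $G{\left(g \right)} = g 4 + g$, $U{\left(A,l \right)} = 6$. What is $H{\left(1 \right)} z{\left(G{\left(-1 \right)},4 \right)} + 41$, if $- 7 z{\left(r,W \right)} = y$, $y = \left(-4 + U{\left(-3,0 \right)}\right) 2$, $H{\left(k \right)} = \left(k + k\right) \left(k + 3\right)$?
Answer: $\frac{255}{7} \approx 36.429$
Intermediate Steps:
$G{\left(g \right)} = 5 g$ ($G{\left(g \right)} = 4 g + g = 5 g$)
$H{\left(k \right)} = 2 k \left(3 + k\right)$
$y = 4$ ($y = \left(-4 + 6\right) 2 = 2 \cdot 2 = 4$)
$z{\left(r,W \right)} = - \frac{4}{7}$ ($z{\left(r,W \right)} = \left(- \frac{1}{7}\right) 4 = - \frac{4}{7}$)
$H{\left(1 \right)} z{\left(G{\left(-1 \right)},4 \right)} + 41 = 2 \cdot 1 \left(3 + 1\right) \left(- \frac{4}{7}\right) + 41 = 2 \cdot 1 \cdot 4 \left(- \frac{4}{7}\right) + 41 = 8 \left(- \frac{4}{7}\right) + 41 = - \frac{32}{7} + 41 = \frac{255}{7}$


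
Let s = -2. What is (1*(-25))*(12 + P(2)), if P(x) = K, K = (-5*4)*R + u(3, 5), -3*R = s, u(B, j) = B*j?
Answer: -1025/3 ≈ -341.67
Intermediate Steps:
R = ⅔ (R = -⅓*(-2) = ⅔ ≈ 0.66667)
K = 5/3 (K = -5*4*(⅔) + 3*5 = -20*⅔ + 15 = -40/3 + 15 = 5/3 ≈ 1.6667)
P(x) = 5/3
(1*(-25))*(12 + P(2)) = (1*(-25))*(12 + 5/3) = -25*41/3 = -1025/3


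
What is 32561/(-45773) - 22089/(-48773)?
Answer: -577017856/2232486529 ≈ -0.25846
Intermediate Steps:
32561/(-45773) - 22089/(-48773) = 32561*(-1/45773) - 22089*(-1/48773) = -32561/45773 + 22089/48773 = -577017856/2232486529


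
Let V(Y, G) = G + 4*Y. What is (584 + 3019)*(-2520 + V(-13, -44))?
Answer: -9425448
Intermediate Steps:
(584 + 3019)*(-2520 + V(-13, -44)) = (584 + 3019)*(-2520 + (-44 + 4*(-13))) = 3603*(-2520 + (-44 - 52)) = 3603*(-2520 - 96) = 3603*(-2616) = -9425448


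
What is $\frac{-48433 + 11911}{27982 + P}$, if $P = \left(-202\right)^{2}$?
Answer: $- \frac{18261}{34393} \approx -0.53095$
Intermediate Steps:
$P = 40804$
$\frac{-48433 + 11911}{27982 + P} = \frac{-48433 + 11911}{27982 + 40804} = - \frac{36522}{68786} = \left(-36522\right) \frac{1}{68786} = - \frac{18261}{34393}$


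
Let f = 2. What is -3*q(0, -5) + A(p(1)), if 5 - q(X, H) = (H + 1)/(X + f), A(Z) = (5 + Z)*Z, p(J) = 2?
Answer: -7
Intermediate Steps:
A(Z) = Z*(5 + Z)
q(X, H) = 5 - (1 + H)/(2 + X) (q(X, H) = 5 - (H + 1)/(X + 2) = 5 - (1 + H)/(2 + X))
-3*q(0, -5) + A(p(1)) = -3*(9 - 1*(-5) + 5*0)/(2 + 0) + 2*(5 + 2) = -3*(9 + 5 + 0)/2 + 2*7 = -3*14/2 + 14 = -3*7 + 14 = -21 + 14 = -7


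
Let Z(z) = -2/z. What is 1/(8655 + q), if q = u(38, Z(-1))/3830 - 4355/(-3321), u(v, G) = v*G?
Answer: 6359715/55051799348 ≈ 0.00011552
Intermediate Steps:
u(v, G) = G*v
q = 8466023/6359715 (q = (-2/(-1)*38)/3830 - 4355/(-3321) = (-2*(-1)*38)*(1/3830) - 4355*(-1/3321) = (2*38)*(1/3830) + 4355/3321 = 76*(1/3830) + 4355/3321 = 38/1915 + 4355/3321 = 8466023/6359715 ≈ 1.3312)
1/(8655 + q) = 1/(8655 + 8466023/6359715) = 1/(55051799348/6359715) = 6359715/55051799348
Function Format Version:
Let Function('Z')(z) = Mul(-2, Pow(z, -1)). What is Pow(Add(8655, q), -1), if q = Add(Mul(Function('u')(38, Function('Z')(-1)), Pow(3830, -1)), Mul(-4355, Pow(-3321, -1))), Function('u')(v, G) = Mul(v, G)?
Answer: Rational(6359715, 55051799348) ≈ 0.00011552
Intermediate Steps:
Function('u')(v, G) = Mul(G, v)
q = Rational(8466023, 6359715) (q = Add(Mul(Mul(Mul(-2, Pow(-1, -1)), 38), Pow(3830, -1)), Mul(-4355, Pow(-3321, -1))) = Add(Mul(Mul(Mul(-2, -1), 38), Rational(1, 3830)), Mul(-4355, Rational(-1, 3321))) = Add(Mul(Mul(2, 38), Rational(1, 3830)), Rational(4355, 3321)) = Add(Mul(76, Rational(1, 3830)), Rational(4355, 3321)) = Add(Rational(38, 1915), Rational(4355, 3321)) = Rational(8466023, 6359715) ≈ 1.3312)
Pow(Add(8655, q), -1) = Pow(Add(8655, Rational(8466023, 6359715)), -1) = Pow(Rational(55051799348, 6359715), -1) = Rational(6359715, 55051799348)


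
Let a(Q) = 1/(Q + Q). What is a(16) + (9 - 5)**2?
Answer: 513/32 ≈ 16.031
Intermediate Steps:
a(Q) = 1/(2*Q)
a(16) + (9 - 5)**2 = (1/2)/16 + (9 - 5)**2 = (1/2)*(1/16) + 4**2 = 1/32 + 16 = 513/32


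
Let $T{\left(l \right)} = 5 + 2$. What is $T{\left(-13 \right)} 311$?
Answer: $2177$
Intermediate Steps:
$T{\left(l \right)} = 7$
$T{\left(-13 \right)} 311 = 7 \cdot 311 = 2177$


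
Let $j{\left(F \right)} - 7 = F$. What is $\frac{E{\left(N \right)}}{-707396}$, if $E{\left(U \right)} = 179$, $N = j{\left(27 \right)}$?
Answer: $- \frac{179}{707396} \approx -0.00025304$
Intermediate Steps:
$j{\left(F \right)} = 7 + F$
$N = 34$ ($N = 7 + 27 = 34$)
$\frac{E{\left(N \right)}}{-707396} = \frac{179}{-707396} = 179 \left(- \frac{1}{707396}\right) = - \frac{179}{707396}$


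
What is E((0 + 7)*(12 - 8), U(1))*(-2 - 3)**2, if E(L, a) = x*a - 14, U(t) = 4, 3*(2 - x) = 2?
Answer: -650/3 ≈ -216.67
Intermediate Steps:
x = 4/3 (x = 2 - 1/3*2 = 2 - 2/3 = 4/3 ≈ 1.3333)
E(L, a) = -14 + 4*a/3 (E(L, a) = 4*a/3 - 14 = -14 + 4*a/3)
E((0 + 7)*(12 - 8), U(1))*(-2 - 3)**2 = (-14 + (4/3)*4)*(-2 - 3)**2 = (-14 + 16/3)*(-5)**2 = -26/3*25 = -650/3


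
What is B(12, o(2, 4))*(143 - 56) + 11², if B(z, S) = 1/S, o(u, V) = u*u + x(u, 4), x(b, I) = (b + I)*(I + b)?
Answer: 4927/40 ≈ 123.18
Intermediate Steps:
x(b, I) = (I + b)² (x(b, I) = (I + b)*(I + b) = (I + b)²)
o(u, V) = u² + (4 + u)² (o(u, V) = u*u + (4 + u)² = u² + (4 + u)²)
B(12, o(2, 4))*(143 - 56) + 11² = (143 - 56)/(2² + (4 + 2)²) + 11² = 87/(4 + 6²) + 121 = 87/(4 + 36) + 121 = 87/40 + 121 = 4927/40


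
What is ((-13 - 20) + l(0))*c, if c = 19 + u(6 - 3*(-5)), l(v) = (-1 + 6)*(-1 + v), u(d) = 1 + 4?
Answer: -912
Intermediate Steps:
u(d) = 5
l(v) = -5 + 5*v (l(v) = 5*(-1 + v) = -5 + 5*v)
c = 24 (c = 19 + 5 = 24)
((-13 - 20) + l(0))*c = ((-13 - 20) + (-5 + 5*0))*24 = (-33 + (-5 + 0))*24 = (-33 - 5)*24 = -38*24 = -912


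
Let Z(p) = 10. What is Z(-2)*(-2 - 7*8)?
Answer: -580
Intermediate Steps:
Z(-2)*(-2 - 7*8) = 10*(-2 - 7*8) = 10*(-2 - 56) = 10*(-58) = -580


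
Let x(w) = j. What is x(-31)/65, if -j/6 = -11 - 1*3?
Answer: 84/65 ≈ 1.2923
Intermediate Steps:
j = 84 (j = -6*(-11 - 1*3) = -6*(-11 - 3) = -6*(-14) = 84)
x(w) = 84
x(-31)/65 = 84/65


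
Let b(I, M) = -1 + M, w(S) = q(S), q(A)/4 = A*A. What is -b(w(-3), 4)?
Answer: -3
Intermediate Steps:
q(A) = 4*A² (q(A) = 4*(A*A) = 4*A²)
w(S) = 4*S²
-b(w(-3), 4) = -(-1 + 4) = -1*3 = -3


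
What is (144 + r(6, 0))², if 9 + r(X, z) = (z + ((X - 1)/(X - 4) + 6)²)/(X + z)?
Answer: 12453841/576 ≈ 21621.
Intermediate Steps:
r(X, z) = -9 + (z + (6 + (-1 + X)/(-4 + X))²)/(X + z) (r(X, z) = -9 + (z + ((X - 1)/(X - 4) + 6)²)/(X + z) = -9 + (z + ((-1 + X)/(-4 + X) + 6)²)/(X + z) = -9 + (z + (6 + (-1 + X)/(-4 + X))²)/(X + z))
(144 + r(6, 0))² = (144 + ((-25 + 7*6)² - 9*6*(-4 + 6)² - 8*0*(-4 + 6)²)/((-4 + 6)²*(6 + 0)))² = (144 + ((-25 + 42)² - 9*6*2² - 8*0*2²)/(2²*6))² = (144 + (¼)*(⅙)*(17² - 9*6*4 - 8*0*4))² = (144 + (¼)*(⅙)*(289 - 216 + 0))² = (144 + (¼)*(⅙)*73)² = (144 + 73/24)² = (3529/24)² = 12453841/576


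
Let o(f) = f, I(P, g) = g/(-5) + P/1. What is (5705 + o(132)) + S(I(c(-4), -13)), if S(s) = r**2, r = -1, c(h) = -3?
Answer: 5838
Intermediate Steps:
I(P, g) = P - g/5 (I(P, g) = g*(-1/5) + P*1 = -g/5 + P = P - g/5)
S(s) = 1 (S(s) = (-1)**2 = 1)
(5705 + o(132)) + S(I(c(-4), -13)) = (5705 + 132) + 1 = 5837 + 1 = 5838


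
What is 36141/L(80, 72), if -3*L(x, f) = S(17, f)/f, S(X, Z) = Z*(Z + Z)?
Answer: -12047/16 ≈ -752.94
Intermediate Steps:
S(X, Z) = 2*Z**2 (S(X, Z) = Z*(2*Z) = 2*Z**2)
L(x, f) = -2*f/3 (L(x, f) = -2*f**2/(3*f) = -2*f/3)
36141/L(80, 72) = 36141/((-2/3*72)) = 36141/(-48) = 36141*(-1/48) = -12047/16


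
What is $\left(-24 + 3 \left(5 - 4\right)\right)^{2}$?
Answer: $441$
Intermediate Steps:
$\left(-24 + 3 \left(5 - 4\right)\right)^{2} = \left(-24 + 3 \cdot 1\right)^{2} = \left(-24 + 3\right)^{2} = \left(-21\right)^{2} = 441$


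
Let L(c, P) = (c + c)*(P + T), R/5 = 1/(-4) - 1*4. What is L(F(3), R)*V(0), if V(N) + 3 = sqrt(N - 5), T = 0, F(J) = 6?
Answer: 765 - 255*I*sqrt(5) ≈ 765.0 - 570.2*I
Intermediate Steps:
R = -85/4 (R = 5*(1/(-4) - 1*4) = 5*(-1/4 - 4) = 5*(-17/4) = -85/4 ≈ -21.250)
L(c, P) = 2*P*c (L(c, P) = (c + c)*(P + 0) = (2*c)*P = 2*P*c)
V(N) = -3 + sqrt(-5 + N) (V(N) = -3 + sqrt(N - 5) = -3 + sqrt(-5 + N))
L(F(3), R)*V(0) = (2*(-85/4)*6)*(-3 + sqrt(-5 + 0)) = -255*(-3 + sqrt(-5)) = -255*(-3 + I*sqrt(5)) = 765 - 255*I*sqrt(5)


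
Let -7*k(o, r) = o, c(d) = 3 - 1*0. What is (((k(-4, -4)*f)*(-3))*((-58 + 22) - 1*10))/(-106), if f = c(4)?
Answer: -828/371 ≈ -2.2318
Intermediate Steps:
c(d) = 3 (c(d) = 3 + 0 = 3)
k(o, r) = -o/7
f = 3
(((k(-4, -4)*f)*(-3))*((-58 + 22) - 1*10))/(-106) = (((-1/7*(-4)*3)*(-3))*((-58 + 22) - 1*10))/(-106) = ((((4/7)*3)*(-3))*(-36 - 10))*(-1/106) = (((12/7)*(-3))*(-46))*(-1/106) = -36/7*(-46)*(-1/106) = (1656/7)*(-1/106) = -828/371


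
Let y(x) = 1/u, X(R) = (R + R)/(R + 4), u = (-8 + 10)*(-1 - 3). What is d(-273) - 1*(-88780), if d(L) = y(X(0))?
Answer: 710239/8 ≈ 88780.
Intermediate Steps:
u = -8 (u = 2*(-4) = -8)
X(R) = 2*R/(4 + R) (X(R) = (2*R)/(4 + R) = 2*R/(4 + R))
y(x) = -⅛ (y(x) = 1/(-8) = -⅛)
d(L) = -⅛
d(-273) - 1*(-88780) = -⅛ - 1*(-88780) = -⅛ + 88780 = 710239/8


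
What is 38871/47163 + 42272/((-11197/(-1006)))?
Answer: 668690540201/176028037 ≈ 3798.8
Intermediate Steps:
38871/47163 + 42272/((-11197/(-1006))) = 38871*(1/47163) + 42272/((-11197*(-1/1006))) = 12957/15721 + 42272/(11197/1006) = 12957/15721 + 42272*(1006/11197) = 12957/15721 + 42525632/11197 = 668690540201/176028037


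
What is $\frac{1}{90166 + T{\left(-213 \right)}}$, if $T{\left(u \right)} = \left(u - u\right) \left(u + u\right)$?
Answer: $\frac{1}{90166} \approx 1.1091 \cdot 10^{-5}$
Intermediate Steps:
$T{\left(u \right)} = 0$ ($T{\left(u \right)} = 0 \cdot 2 u = 0$)
$\frac{1}{90166 + T{\left(-213 \right)}} = \frac{1}{90166 + 0} = \frac{1}{90166}$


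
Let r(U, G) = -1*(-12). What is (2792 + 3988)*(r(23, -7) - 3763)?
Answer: -25431780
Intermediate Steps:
r(U, G) = 12
(2792 + 3988)*(r(23, -7) - 3763) = (2792 + 3988)*(12 - 3763) = 6780*(-3751) = -25431780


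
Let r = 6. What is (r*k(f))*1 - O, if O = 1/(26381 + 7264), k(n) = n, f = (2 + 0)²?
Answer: 807479/33645 ≈ 24.000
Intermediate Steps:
f = 4 (f = 2² = 4)
O = 1/33645 ≈ 2.9722e-5
(r*k(f))*1 - O = (6*4)*1 - 1*1/33645 = 24*1 - 1/33645 = 24 - 1/33645 = 807479/33645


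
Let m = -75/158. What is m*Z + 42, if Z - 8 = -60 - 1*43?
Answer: 13761/158 ≈ 87.095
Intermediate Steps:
Z = -95 (Z = 8 + (-60 - 1*43) = 8 + (-60 - 43) = 8 - 103 = -95)
m = -75/158 (m = -75*1/158 = -75/158 ≈ -0.47468)
m*Z + 42 = -75/158*(-95) + 42 = 7125/158 + 42 = 13761/158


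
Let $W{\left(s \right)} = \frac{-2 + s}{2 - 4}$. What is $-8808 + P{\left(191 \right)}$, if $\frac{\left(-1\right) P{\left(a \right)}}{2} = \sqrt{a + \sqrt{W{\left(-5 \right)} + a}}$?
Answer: $-8808 - \sqrt{764 + 2 \sqrt{778}} \approx -8836.6$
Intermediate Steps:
$W{\left(s \right)} = 1 - \frac{s}{2}$ ($W{\left(s \right)} = \frac{-2 + s}{-2} = \left(-2 + s\right) \left(- \frac{1}{2}\right) = 1 - \frac{s}{2}$)
$P{\left(a \right)} = - 2 \sqrt{a + \sqrt{\frac{7}{2} + a}}$ ($P{\left(a \right)} = - 2 \sqrt{a + \sqrt{\left(1 - - \frac{5}{2}\right) + a}} = - 2 \sqrt{a + \sqrt{\left(1 + \frac{5}{2}\right) + a}} = - 2 \sqrt{a + \sqrt{\frac{7}{2} + a}}$)
$-8808 + P{\left(191 \right)} = -8808 - \sqrt{4 \cdot 191 + 2 \sqrt{2} \sqrt{7 + 2 \cdot 191}} = -8808 - \sqrt{764 + 2 \sqrt{2} \sqrt{7 + 382}} = -8808 - \sqrt{764 + 2 \sqrt{2} \sqrt{389}} = -8808 - \sqrt{764 + 2 \sqrt{778}}$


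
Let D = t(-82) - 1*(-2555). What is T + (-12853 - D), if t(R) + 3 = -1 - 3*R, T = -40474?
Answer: -56124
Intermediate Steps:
t(R) = -4 - 3*R (t(R) = -3 + (-1 - 3*R) = -4 - 3*R)
D = 2797 (D = (-4 - 3*(-82)) - 1*(-2555) = (-4 + 246) + 2555 = 242 + 2555 = 2797)
T + (-12853 - D) = -40474 + (-12853 - 1*2797) = -40474 + (-12853 - 2797) = -40474 - 15650 = -56124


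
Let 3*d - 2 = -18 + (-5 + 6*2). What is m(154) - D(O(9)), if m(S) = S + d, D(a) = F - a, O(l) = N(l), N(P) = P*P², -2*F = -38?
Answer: 861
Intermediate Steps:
F = 19 (F = -½*(-38) = 19)
N(P) = P³
O(l) = l³
d = -3 (d = ⅔ + (-18 + (-5 + 6*2))/3 = ⅔ + (-18 + (-5 + 12))/3 = ⅔ + (-18 + 7)/3 = ⅔ + (⅓)*(-11) = ⅔ - 11/3 = -3)
D(a) = 19 - a
m(S) = -3 + S (m(S) = S - 3 = -3 + S)
m(154) - D(O(9)) = (-3 + 154) - (19 - 1*9³) = 151 - (19 - 1*729) = 151 - (19 - 729) = 151 - 1*(-710) = 151 + 710 = 861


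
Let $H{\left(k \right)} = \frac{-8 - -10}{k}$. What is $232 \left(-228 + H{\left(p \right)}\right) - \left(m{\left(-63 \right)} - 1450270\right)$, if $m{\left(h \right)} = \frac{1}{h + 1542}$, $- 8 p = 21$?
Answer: $\frac{14465182999}{10353} \approx 1.3972 \cdot 10^{6}$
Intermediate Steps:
$p = - \frac{21}{8}$ ($p = \left(- \frac{1}{8}\right) 21 = - \frac{21}{8} \approx -2.625$)
$m{\left(h \right)} = \frac{1}{1542 + h}$
$H{\left(k \right)} = \frac{2}{k}$ ($H{\left(k \right)} = \frac{-8 + 10}{k} = \frac{2}{k}$)
$232 \left(-228 + H{\left(p \right)}\right) - \left(m{\left(-63 \right)} - 1450270\right) = 232 \left(-228 + \frac{2}{- \frac{21}{8}}\right) - \left(\frac{1}{1542 - 63} - 1450270\right) = 232 \left(-228 + 2 \left(- \frac{8}{21}\right)\right) - \left(\frac{1}{1479} - 1450270\right) = 232 \left(-228 - \frac{16}{21}\right) - \left(\frac{1}{1479} - 1450270\right) = 232 \left(- \frac{4804}{21}\right) - - \frac{2144949329}{1479} = - \frac{1114528}{21} + \frac{2144949329}{1479} = \frac{14465182999}{10353}$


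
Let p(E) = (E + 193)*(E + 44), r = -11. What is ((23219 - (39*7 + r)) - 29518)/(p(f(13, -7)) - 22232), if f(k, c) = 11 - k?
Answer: 6561/14210 ≈ 0.46172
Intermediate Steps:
p(E) = (44 + E)*(193 + E) (p(E) = (193 + E)*(44 + E) = (44 + E)*(193 + E))
((23219 - (39*7 + r)) - 29518)/(p(f(13, -7)) - 22232) = ((23219 - (39*7 - 11)) - 29518)/((8492 + (11 - 1*13)² + 237*(11 - 1*13)) - 22232) = ((23219 - (273 - 11)) - 29518)/((8492 + (11 - 13)² + 237*(11 - 13)) - 22232) = ((23219 - 1*262) - 29518)/((8492 + (-2)² + 237*(-2)) - 22232) = ((23219 - 262) - 29518)/((8492 + 4 - 474) - 22232) = (22957 - 29518)/(8022 - 22232) = -6561/(-14210) = -6561*(-1/14210) = 6561/14210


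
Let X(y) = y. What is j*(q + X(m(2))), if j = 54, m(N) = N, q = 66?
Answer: 3672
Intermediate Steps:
j*(q + X(m(2))) = 54*(66 + 2) = 54*68 = 3672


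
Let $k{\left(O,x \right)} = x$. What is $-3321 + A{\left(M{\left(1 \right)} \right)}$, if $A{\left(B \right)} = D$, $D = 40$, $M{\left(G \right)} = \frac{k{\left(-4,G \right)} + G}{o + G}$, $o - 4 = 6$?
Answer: $-3281$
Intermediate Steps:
$o = 10$ ($o = 4 + 6 = 10$)
$M{\left(G \right)} = \frac{2 G}{10 + G}$ ($M{\left(G \right)} = \frac{G + G}{10 + G} = \frac{2 G}{10 + G}$)
$A{\left(B \right)} = 40$
$-3321 + A{\left(M{\left(1 \right)} \right)} = -3321 + 40 = -3281$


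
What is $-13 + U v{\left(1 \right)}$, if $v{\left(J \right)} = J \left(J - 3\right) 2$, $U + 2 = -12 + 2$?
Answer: $35$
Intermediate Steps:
$U = -12$ ($U = -2 + \left(-12 + 2\right) = -2 - 10 = -12$)
$v{\left(J \right)} = 2 J \left(-3 + J\right)$ ($v{\left(J \right)} = J \left(J - 3\right) 2 = J \left(-3 + J\right) 2 = 2 J \left(-3 + J\right)$)
$-13 + U v{\left(1 \right)} = -13 - 12 \cdot 2 \cdot 1 \left(-3 + 1\right) = -13 - 12 \cdot 2 \cdot 1 \left(-2\right) = -13 - -48 = -13 + 48 = 35$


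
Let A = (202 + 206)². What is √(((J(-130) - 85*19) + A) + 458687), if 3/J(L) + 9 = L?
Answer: √12047338639/139 ≈ 789.64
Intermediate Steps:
J(L) = 3/(-9 + L)
A = 166464 (A = 408² = 166464)
√(((J(-130) - 85*19) + A) + 458687) = √(((3/(-9 - 130) - 85*19) + 166464) + 458687) = √(((3/(-139) - 1615) + 166464) + 458687) = √(((3*(-1/139) - 1615) + 166464) + 458687) = √(((-3/139 - 1615) + 166464) + 458687) = √((-224488/139 + 166464) + 458687) = √(22914008/139 + 458687) = √(86671501/139) = √12047338639/139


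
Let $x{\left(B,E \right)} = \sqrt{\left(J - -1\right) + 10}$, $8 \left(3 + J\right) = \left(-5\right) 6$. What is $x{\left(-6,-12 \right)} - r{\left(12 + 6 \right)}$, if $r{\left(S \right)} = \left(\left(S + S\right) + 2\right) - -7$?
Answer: $-45 + \frac{\sqrt{17}}{2} \approx -42.938$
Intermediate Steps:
$J = - \frac{27}{4}$ ($J = -3 + \frac{\left(-5\right) 6}{8} = -3 + \frac{1}{8} \left(-30\right) = -3 - \frac{15}{4} = - \frac{27}{4} \approx -6.75$)
$x{\left(B,E \right)} = \frac{\sqrt{17}}{2}$ ($x{\left(B,E \right)} = \sqrt{\left(- \frac{27}{4} - -1\right) + 10} = \sqrt{\left(- \frac{27}{4} + 1\right) + 10} = \sqrt{- \frac{23}{4} + 10} = \sqrt{\frac{17}{4}} = \frac{\sqrt{17}}{2}$)
$r{\left(S \right)} = 9 + 2 S$ ($r{\left(S \right)} = \left(2 S + 2\right) + 7 = \left(2 + 2 S\right) + 7 = 9 + 2 S$)
$x{\left(-6,-12 \right)} - r{\left(12 + 6 \right)} = \frac{\sqrt{17}}{2} - \left(9 + 2 \left(12 + 6\right)\right) = \frac{\sqrt{17}}{2} - \left(9 + 2 \cdot 18\right) = \frac{\sqrt{17}}{2} - \left(9 + 36\right) = \frac{\sqrt{17}}{2} - 45 = -45 + \frac{\sqrt{17}}{2}$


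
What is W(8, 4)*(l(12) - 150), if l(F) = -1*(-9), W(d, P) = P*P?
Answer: -2256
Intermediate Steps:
W(d, P) = P**2
l(F) = 9
W(8, 4)*(l(12) - 150) = 4**2*(9 - 150) = 16*(-141) = -2256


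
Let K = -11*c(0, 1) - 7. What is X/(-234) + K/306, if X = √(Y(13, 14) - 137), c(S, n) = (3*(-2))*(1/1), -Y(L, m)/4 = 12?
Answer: 59/306 - I*√185/234 ≈ 0.19281 - 0.058126*I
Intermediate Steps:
Y(L, m) = -48 (Y(L, m) = -4*12 = -48)
c(S, n) = -6
X = I*√185 (X = √(-48 - 137) = √(-185) = I*√185 ≈ 13.601*I)
K = 59 (K = -11*(-6) - 7 = 66 - 7 = 59)
X/(-234) + K/306 = (I*√185)/(-234) + 59/306 = (I*√185)*(-1/234) + 59*(1/306) = -I*√185/234 + 59/306 = 59/306 - I*√185/234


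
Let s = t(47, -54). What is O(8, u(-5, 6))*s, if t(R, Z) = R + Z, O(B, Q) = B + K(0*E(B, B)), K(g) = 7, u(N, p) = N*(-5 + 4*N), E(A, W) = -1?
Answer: -105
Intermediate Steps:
O(B, Q) = 7 + B (O(B, Q) = B + 7 = 7 + B)
s = -7 (s = 47 - 54 = -7)
O(8, u(-5, 6))*s = (7 + 8)*(-7) = 15*(-7) = -105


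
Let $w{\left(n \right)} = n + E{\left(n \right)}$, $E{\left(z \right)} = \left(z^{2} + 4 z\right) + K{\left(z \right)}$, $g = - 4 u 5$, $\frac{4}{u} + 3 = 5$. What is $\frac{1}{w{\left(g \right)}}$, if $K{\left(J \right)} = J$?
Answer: $\frac{1}{1360} \approx 0.00073529$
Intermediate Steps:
$u = 2$ ($u = \frac{4}{-3 + 5} = \frac{4}{2} = 4 \cdot \frac{1}{2} = 2$)
$g = -40$ ($g = \left(-4\right) 2 \cdot 5 = \left(-8\right) 5 = -40$)
$E{\left(z \right)} = z^{2} + 5 z$ ($E{\left(z \right)} = \left(z^{2} + 4 z\right) + z = z^{2} + 5 z$)
$w{\left(n \right)} = n + n \left(5 + n\right)$
$\frac{1}{w{\left(g \right)}} = \frac{1}{\left(-40\right) \left(6 - 40\right)} = \frac{1}{\left(-40\right) \left(-34\right)} = \frac{1}{1360}$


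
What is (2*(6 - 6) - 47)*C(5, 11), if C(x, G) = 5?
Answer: -235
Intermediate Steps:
(2*(6 - 6) - 47)*C(5, 11) = (2*(6 - 6) - 47)*5 = (2*0 - 47)*5 = (0 - 47)*5 = -47*5 = -235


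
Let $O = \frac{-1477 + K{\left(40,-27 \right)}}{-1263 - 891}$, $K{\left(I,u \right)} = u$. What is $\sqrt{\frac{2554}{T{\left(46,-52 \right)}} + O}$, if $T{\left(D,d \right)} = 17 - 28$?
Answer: $\frac{i \sqrt{32489046942}}{11847} \approx 15.215 i$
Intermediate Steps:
$T{\left(D,d \right)} = -11$
$O = \frac{752}{1077}$ ($O = \frac{-1477 - 27}{-1263 - 891} = - \frac{1504}{-2154} = \left(-1504\right) \left(- \frac{1}{2154}\right) = \frac{752}{1077} \approx 0.69824$)
$\sqrt{\frac{2554}{T{\left(46,-52 \right)}} + O} = \sqrt{\frac{2554}{-11} + \frac{752}{1077}} = \sqrt{2554 \left(- \frac{1}{11}\right) + \frac{752}{1077}} = \sqrt{- \frac{2554}{11} + \frac{752}{1077}} = \sqrt{- \frac{2742386}{11847}} = \frac{i \sqrt{32489046942}}{11847}$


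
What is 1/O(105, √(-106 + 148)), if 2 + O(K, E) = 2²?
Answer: ½ ≈ 0.50000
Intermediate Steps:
O(K, E) = 2 (O(K, E) = -2 + 2² = -2 + 4 = 2)
1/O(105, √(-106 + 148)) = 1/2 = ½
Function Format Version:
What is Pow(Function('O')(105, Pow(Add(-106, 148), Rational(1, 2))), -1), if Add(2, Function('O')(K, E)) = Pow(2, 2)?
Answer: Rational(1, 2) ≈ 0.50000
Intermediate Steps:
Function('O')(K, E) = 2 (Function('O')(K, E) = Add(-2, Pow(2, 2)) = Add(-2, 4) = 2)
Pow(Function('O')(105, Pow(Add(-106, 148), Rational(1, 2))), -1) = Pow(2, -1) = Rational(1, 2)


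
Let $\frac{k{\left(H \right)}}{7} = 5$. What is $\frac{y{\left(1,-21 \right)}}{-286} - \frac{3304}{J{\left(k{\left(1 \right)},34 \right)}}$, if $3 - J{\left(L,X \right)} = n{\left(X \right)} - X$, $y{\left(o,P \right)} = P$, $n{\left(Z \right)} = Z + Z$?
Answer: $\frac{945595}{8866} \approx 106.65$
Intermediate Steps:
$k{\left(H \right)} = 35$ ($k{\left(H \right)} = 7 \cdot 5 = 35$)
$n{\left(Z \right)} = 2 Z$
$J{\left(L,X \right)} = 3 - X$ ($J{\left(L,X \right)} = 3 - \left(2 X - X\right) = 3 - X$)
$\frac{y{\left(1,-21 \right)}}{-286} - \frac{3304}{J{\left(k{\left(1 \right)},34 \right)}} = - \frac{21}{-286} - \frac{3304}{3 - 34} = \left(-21\right) \left(- \frac{1}{286}\right) - \frac{3304}{3 - 34} = \frac{21}{286} - \frac{3304}{-31} = \frac{21}{286} - - \frac{3304}{31} = \frac{21}{286} + \frac{3304}{31} = \frac{945595}{8866}$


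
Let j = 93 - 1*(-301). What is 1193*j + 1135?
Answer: 471177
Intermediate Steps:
j = 394 (j = 93 + 301 = 394)
1193*j + 1135 = 1193*394 + 1135 = 470042 + 1135 = 471177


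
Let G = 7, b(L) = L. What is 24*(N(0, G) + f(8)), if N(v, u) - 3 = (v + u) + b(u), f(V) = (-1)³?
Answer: 384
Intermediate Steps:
f(V) = -1
N(v, u) = 3 + v + 2*u (N(v, u) = 3 + ((v + u) + u) = 3 + ((u + v) + u) = 3 + (v + 2*u) = 3 + v + 2*u)
24*(N(0, G) + f(8)) = 24*((3 + 0 + 2*7) - 1) = 24*((3 + 0 + 14) - 1) = 24*(17 - 1) = 24*16 = 384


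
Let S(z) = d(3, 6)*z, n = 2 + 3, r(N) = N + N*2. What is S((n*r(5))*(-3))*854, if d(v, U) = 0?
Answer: 0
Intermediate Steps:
r(N) = 3*N (r(N) = N + 2*N = 3*N)
n = 5
S(z) = 0 (S(z) = 0*z = 0)
S((n*r(5))*(-3))*854 = 0*854 = 0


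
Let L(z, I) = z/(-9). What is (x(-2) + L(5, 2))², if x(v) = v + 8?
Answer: 2401/81 ≈ 29.642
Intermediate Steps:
x(v) = 8 + v
L(z, I) = -z/9 (L(z, I) = z*(-⅑) = -z/9)
(x(-2) + L(5, 2))² = ((8 - 2) - ⅑*5)² = (6 - 5/9)² = (49/9)² = 2401/81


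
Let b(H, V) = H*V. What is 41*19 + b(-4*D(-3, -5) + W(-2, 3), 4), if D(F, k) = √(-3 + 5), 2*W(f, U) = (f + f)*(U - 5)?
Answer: 795 - 16*√2 ≈ 772.37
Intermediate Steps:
W(f, U) = f*(-5 + U) (W(f, U) = ((f + f)*(U - 5))/2 = ((2*f)*(-5 + U))/2 = (2*f*(-5 + U))/2 = f*(-5 + U))
D(F, k) = √2
41*19 + b(-4*D(-3, -5) + W(-2, 3), 4) = 41*19 + (-4*√2 - 2*(-5 + 3))*4 = 779 + (-4*√2 - 2*(-2))*4 = 779 + (-4*√2 + 4)*4 = 779 + (4 - 4*√2)*4 = 779 + (16 - 16*√2) = 795 - 16*√2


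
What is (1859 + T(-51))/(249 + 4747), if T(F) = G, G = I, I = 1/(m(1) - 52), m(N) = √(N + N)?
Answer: 2511483/6749596 - √2/13499192 ≈ 0.37209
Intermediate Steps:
m(N) = √2*√N (m(N) = √(2*N) = √2*√N)
I = 1/(-52 + √2) (I = 1/(√2*√1 - 52) = 1/(√2*1 - 52) = 1/(√2 - 52) = 1/(-52 + √2) ≈ -0.019768)
G = -26/1351 - √2/2702 ≈ -0.019768
T(F) = -26/1351 - √2/2702
(1859 + T(-51))/(249 + 4747) = (1859 + (-26/1351 - √2/2702))/(249 + 4747) = (2511483/1351 - √2/2702)/4996 = (2511483/1351 - √2/2702)*(1/4996) = 2511483/6749596 - √2/13499192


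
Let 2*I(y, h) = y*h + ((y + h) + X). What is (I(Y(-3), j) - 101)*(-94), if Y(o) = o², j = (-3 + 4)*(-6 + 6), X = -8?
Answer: 9447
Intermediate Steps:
j = 0 (j = 1*0 = 0)
I(y, h) = -4 + h/2 + y/2 + h*y/2 (I(y, h) = (y*h + ((y + h) - 8))/2 = (h*y + ((h + y) - 8))/2 = (h*y + (-8 + h + y))/2 = (-8 + h + y + h*y)/2 = -4 + h/2 + y/2 + h*y/2)
(I(Y(-3), j) - 101)*(-94) = ((-4 + (½)*0 + (½)*(-3)² + (½)*0*(-3)²) - 101)*(-94) = ((-4 + 0 + (½)*9 + (½)*0*9) - 101)*(-94) = ((-4 + 0 + 9/2 + 0) - 101)*(-94) = (½ - 101)*(-94) = -201/2*(-94) = 9447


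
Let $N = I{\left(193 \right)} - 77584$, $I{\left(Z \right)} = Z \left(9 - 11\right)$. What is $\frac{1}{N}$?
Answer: $- \frac{1}{77970} \approx -1.2825 \cdot 10^{-5}$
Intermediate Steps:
$I{\left(Z \right)} = - 2 Z$ ($I{\left(Z \right)} = Z \left(-2\right) = - 2 Z$)
$N = -77970$ ($N = \left(-2\right) 193 - 77584 = -386 - 77584 = -77970$)
$\frac{1}{N} = \frac{1}{-77970} = - \frac{1}{77970}$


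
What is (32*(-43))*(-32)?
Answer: 44032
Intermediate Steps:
(32*(-43))*(-32) = -1376*(-32) = 44032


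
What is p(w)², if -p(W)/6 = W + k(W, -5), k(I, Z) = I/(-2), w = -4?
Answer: 144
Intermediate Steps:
k(I, Z) = -I/2 (k(I, Z) = I*(-½) = -I/2)
p(W) = -3*W (p(W) = -6*(W - W/2) = -3*W)
p(w)² = (-3*(-4))² = 12² = 144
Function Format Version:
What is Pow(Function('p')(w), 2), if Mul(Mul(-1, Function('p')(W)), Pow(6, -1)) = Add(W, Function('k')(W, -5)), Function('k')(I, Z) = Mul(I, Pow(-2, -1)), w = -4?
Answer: 144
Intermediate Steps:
Function('k')(I, Z) = Mul(Rational(-1, 2), I) (Function('k')(I, Z) = Mul(I, Rational(-1, 2)) = Mul(Rational(-1, 2), I))
Function('p')(W) = Mul(-3, W) (Function('p')(W) = Mul(-6, Add(W, Mul(Rational(-1, 2), W))) = Mul(-6, Mul(Rational(1, 2), W)) = Mul(-3, W))
Pow(Function('p')(w), 2) = Pow(Mul(-3, -4), 2) = Pow(12, 2) = 144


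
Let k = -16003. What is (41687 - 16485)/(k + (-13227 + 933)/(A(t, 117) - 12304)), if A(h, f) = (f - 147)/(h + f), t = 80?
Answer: -15271895359/9696884459 ≈ -1.5749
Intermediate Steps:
A(h, f) = (-147 + f)/(f + h)
(41687 - 16485)/(k + (-13227 + 933)/(A(t, 117) - 12304)) = (41687 - 16485)/(-16003 + (-13227 + 933)/((-147 + 117)/(117 + 80) - 12304)) = 25202/(-16003 - 12294/(-30/197 - 12304)) = 25202/(-16003 - 12294/(-2423918/197)) = 25202/(-16003 - 12294*(-197/2423918)) = 25202/(-16003 + 1210959/1211959) = 25202/(-19393768918/1211959) = 25202*(-1211959/19393768918) = -15271895359/9696884459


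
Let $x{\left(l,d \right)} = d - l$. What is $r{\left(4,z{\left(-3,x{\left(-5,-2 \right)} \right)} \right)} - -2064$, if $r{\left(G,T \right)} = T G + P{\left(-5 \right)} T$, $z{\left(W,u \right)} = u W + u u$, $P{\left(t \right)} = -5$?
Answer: $2064$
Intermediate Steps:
$z{\left(W,u \right)} = u^{2} + W u$ ($z{\left(W,u \right)} = W u + u^{2} = u^{2} + W u$)
$r{\left(G,T \right)} = - 5 T + G T$ ($r{\left(G,T \right)} = T G - 5 T = G T - 5 T = - 5 T + G T$)
$r{\left(4,z{\left(-3,x{\left(-5,-2 \right)} \right)} \right)} - -2064 = \left(-2 - -5\right) \left(-3 - -3\right) \left(-5 + 4\right) - -2064 = \left(-2 + 5\right) \left(-3 + \left(-2 + 5\right)\right) \left(-1\right) + 2064 = 3 \left(-3 + 3\right) \left(-1\right) + 2064 = 3 \cdot 0 \left(-1\right) + 2064 = 0 \left(-1\right) + 2064 = 0 + 2064 = 2064$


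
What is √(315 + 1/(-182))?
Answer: √10433878/182 ≈ 17.748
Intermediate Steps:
√(315 + 1/(-182)) = √(315 - 1/182) = √(57329/182) = √10433878/182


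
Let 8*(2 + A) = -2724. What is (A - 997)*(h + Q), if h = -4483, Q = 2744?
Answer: 4658781/2 ≈ 2.3294e+6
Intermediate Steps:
A = -685/2 (A = -2 + (⅛)*(-2724) = -2 - 681/2 = -685/2 ≈ -342.50)
(A - 997)*(h + Q) = (-685/2 - 997)*(-4483 + 2744) = -2679/2*(-1739) = 4658781/2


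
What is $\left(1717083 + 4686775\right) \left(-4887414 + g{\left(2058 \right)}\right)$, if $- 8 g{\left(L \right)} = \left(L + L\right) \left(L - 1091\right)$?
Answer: $-34484362281159$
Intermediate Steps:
$g{\left(L \right)} = - \frac{L \left(-1091 + L\right)}{4}$ ($g{\left(L \right)} = - \frac{\left(L + L\right) \left(L - 1091\right)}{8} = - \frac{2 L \left(-1091 + L\right)}{8} = - \frac{L \left(-1091 + L\right)}{4}$)
$\left(1717083 + 4686775\right) \left(-4887414 + g{\left(2058 \right)}\right) = \left(1717083 + 4686775\right) \left(-4887414 + \frac{1}{4} \cdot 2058 \left(1091 - 2058\right)\right) = 6403858 \left(-4887414 + \frac{1}{4} \cdot 2058 \left(1091 - 2058\right)\right) = 6403858 \left(-4887414 + \frac{1}{4} \cdot 2058 \left(-967\right)\right) = 6403858 \left(-4887414 - \frac{995043}{2}\right) = 6403858 \left(- \frac{10769871}{2}\right) = -34484362281159$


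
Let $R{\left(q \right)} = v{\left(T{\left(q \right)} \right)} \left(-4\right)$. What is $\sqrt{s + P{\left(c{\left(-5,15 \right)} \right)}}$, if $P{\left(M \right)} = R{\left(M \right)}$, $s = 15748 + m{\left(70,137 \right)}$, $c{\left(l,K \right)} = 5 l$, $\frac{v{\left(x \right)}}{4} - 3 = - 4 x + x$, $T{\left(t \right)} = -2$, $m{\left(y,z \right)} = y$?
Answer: $\sqrt{15674} \approx 125.2$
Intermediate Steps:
$v{\left(x \right)} = 12 - 12 x$ ($v{\left(x \right)} = 12 + 4 \left(- 4 x + x\right) = 12 + 4 \left(- 3 x\right) = 12 - 12 x$)
$s = 15818$ ($s = 15748 + 70 = 15818$)
$R{\left(q \right)} = -144$ ($R{\left(q \right)} = \left(12 - -24\right) \left(-4\right) = \left(12 + 24\right) \left(-4\right) = 36 \left(-4\right) = -144$)
$P{\left(M \right)} = -144$
$\sqrt{s + P{\left(c{\left(-5,15 \right)} \right)}} = \sqrt{15818 - 144} = \sqrt{15674}$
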